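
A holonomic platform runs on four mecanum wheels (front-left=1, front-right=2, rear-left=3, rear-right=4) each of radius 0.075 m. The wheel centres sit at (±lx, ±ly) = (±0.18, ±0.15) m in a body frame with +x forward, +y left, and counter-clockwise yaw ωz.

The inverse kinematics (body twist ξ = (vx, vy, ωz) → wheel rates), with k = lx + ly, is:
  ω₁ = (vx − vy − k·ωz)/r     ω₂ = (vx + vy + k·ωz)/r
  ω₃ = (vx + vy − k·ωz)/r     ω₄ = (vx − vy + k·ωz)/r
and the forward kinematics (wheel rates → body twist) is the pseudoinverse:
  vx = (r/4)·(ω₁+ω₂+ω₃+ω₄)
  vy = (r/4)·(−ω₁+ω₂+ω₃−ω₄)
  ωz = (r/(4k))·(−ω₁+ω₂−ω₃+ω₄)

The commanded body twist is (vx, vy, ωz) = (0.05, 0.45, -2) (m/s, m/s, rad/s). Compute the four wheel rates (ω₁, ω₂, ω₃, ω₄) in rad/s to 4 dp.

k = lx + ly = 0.18 + 0.15 = 0.3300;  k·ωz = 0.3300·-2 = -0.6600
ω₁ (FL) = (vx − vy − k·ωz)/r = 0.2600/0.075 = 3.4667
ω₂ (FR) = (vx + vy + k·ωz)/r = -0.1600/0.075 = -2.1333
ω₃ (RL) = (vx + vy − k·ωz)/r = 1.1600/0.075 = 15.4667
ω₄ (RR) = (vx − vy + k·ωz)/r = -1.0600/0.075 = -14.1333

(3.4667, -2.1333, 15.4667, -14.1333)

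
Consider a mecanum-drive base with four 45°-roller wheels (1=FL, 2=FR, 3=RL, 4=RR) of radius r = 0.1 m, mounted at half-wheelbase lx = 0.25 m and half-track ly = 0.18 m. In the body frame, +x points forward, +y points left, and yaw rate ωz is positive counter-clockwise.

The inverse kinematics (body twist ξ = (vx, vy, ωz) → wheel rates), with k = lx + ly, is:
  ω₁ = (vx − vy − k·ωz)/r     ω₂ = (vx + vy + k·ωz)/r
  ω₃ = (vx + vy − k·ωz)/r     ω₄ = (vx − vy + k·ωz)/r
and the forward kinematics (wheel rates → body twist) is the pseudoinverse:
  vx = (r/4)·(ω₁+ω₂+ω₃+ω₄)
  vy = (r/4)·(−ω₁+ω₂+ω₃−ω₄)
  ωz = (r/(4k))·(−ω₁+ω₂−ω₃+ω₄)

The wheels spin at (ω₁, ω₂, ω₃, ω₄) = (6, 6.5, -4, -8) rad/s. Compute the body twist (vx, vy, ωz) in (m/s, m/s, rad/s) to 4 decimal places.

(0.0125, 0.1125, -0.2035)

k = lx + ly = 0.25 + 0.18 = 0.4300
ω₁+ω₂+ω₃+ω₄ = 0.5000  →  vx = (0.1/4)·0.5000 = 0.0125
−ω₁+ω₂+ω₃−ω₄ = 4.5000  →  vy = (0.1/4)·4.5000 = 0.1125
−ω₁+ω₂−ω₃+ω₄ = -3.5000  →  ωz = (0.1/1.7200)·-3.5000 = -0.2035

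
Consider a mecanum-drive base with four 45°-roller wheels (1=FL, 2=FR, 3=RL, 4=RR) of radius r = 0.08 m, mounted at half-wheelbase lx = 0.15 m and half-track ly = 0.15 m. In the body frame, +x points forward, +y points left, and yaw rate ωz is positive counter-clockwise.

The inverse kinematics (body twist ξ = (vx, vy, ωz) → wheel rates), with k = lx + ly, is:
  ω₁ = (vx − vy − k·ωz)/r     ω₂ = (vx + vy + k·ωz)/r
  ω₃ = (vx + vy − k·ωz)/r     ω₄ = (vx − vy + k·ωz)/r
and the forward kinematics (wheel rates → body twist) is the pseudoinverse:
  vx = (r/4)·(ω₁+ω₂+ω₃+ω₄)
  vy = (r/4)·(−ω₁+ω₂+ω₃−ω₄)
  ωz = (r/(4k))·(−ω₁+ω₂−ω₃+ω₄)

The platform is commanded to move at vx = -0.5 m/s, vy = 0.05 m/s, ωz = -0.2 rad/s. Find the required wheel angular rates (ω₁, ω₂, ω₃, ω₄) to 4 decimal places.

(-6.1250, -6.3750, -4.8750, -7.6250)

k = lx + ly = 0.15 + 0.15 = 0.3000;  k·ωz = 0.3000·-0.2 = -0.0600
ω₁ (FL) = (vx − vy − k·ωz)/r = -0.4900/0.08 = -6.1250
ω₂ (FR) = (vx + vy + k·ωz)/r = -0.5100/0.08 = -6.3750
ω₃ (RL) = (vx + vy − k·ωz)/r = -0.3900/0.08 = -4.8750
ω₄ (RR) = (vx − vy + k·ωz)/r = -0.6100/0.08 = -7.6250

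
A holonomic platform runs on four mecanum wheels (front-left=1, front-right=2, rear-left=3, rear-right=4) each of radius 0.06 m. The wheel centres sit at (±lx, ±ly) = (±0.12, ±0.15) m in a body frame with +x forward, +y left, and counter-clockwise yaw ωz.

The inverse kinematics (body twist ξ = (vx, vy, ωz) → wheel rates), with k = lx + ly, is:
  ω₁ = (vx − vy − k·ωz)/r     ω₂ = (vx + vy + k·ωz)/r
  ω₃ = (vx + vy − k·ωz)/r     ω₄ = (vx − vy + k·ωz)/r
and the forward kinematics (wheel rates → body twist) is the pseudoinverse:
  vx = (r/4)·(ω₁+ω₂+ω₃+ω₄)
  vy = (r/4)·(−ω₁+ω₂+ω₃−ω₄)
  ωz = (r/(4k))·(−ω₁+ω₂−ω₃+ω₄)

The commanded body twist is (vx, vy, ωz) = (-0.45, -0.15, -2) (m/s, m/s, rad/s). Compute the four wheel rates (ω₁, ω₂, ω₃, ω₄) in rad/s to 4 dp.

(4.0000, -19.0000, -1.0000, -14.0000)

k = lx + ly = 0.12 + 0.15 = 0.2700;  k·ωz = 0.2700·-2 = -0.5400
ω₁ (FL) = (vx − vy − k·ωz)/r = 0.2400/0.06 = 4.0000
ω₂ (FR) = (vx + vy + k·ωz)/r = -1.1400/0.06 = -19.0000
ω₃ (RL) = (vx + vy − k·ωz)/r = -0.0600/0.06 = -1.0000
ω₄ (RR) = (vx − vy + k·ωz)/r = -0.8400/0.06 = -14.0000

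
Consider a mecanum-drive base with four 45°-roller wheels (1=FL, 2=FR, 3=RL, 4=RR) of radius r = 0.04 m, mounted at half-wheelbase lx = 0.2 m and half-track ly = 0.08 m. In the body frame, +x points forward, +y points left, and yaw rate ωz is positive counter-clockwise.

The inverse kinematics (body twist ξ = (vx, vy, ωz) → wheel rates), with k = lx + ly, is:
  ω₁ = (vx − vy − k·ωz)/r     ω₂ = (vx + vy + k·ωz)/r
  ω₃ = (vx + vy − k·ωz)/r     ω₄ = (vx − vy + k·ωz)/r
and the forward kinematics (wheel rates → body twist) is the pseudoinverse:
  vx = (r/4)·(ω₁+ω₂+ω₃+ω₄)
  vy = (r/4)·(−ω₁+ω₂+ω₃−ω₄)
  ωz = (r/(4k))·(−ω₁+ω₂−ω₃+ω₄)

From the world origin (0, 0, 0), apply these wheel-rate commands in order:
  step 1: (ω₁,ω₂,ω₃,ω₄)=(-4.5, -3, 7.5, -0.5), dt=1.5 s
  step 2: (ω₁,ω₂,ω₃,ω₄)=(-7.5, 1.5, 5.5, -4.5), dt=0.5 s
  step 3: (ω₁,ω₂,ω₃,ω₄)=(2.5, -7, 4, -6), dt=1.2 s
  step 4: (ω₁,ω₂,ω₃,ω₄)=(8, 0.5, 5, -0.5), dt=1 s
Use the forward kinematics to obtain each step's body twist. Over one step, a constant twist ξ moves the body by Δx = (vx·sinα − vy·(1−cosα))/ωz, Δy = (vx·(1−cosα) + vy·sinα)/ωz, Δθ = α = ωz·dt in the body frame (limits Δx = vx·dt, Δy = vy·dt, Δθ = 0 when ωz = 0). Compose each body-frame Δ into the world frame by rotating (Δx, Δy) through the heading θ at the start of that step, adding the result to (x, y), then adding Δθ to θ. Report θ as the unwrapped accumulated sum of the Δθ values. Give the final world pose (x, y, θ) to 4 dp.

step 1: ξ=(vx,vy,ωz)=(-0.0050, 0.0950, -0.2321), dt=1.5 → body Δ=(0.0172, 0.1409, -0.3482) → world pose (0.0172, 0.1409, -0.3482)
step 2: ξ=(vx,vy,ωz)=(-0.0500, 0.1900, -0.0357), dt=0.5 → body Δ=(-0.0242, 0.0952, -0.0179) → world pose (0.0270, 0.2387, -0.3661)
step 3: ξ=(vx,vy,ωz)=(-0.0650, 0.0050, -0.6964), dt=1.2 → body Δ=(-0.0669, 0.0361, -0.8357) → world pose (-0.0225, 0.2963, -1.2018)
step 4: ξ=(vx,vy,ωz)=(0.1300, -0.0200, -0.4643), dt=1.0 → body Δ=(0.1208, -0.0489, -0.4643) → world pose (-0.0246, 0.1660, -1.6661)

(-0.0246, 0.1660, -1.6661)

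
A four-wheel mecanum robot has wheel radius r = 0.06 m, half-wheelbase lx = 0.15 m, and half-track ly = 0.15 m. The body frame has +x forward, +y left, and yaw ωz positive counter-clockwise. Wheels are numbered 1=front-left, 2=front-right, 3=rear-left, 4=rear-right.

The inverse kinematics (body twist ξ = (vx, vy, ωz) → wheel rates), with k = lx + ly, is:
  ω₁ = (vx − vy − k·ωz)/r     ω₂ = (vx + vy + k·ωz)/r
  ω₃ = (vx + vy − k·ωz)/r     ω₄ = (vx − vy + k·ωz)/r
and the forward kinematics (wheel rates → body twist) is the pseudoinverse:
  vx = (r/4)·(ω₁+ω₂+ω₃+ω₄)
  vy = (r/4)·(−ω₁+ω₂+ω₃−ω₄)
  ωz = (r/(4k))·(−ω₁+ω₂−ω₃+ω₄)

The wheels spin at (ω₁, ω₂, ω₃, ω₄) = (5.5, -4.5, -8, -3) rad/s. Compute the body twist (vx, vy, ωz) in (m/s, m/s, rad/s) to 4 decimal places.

k = lx + ly = 0.15 + 0.15 = 0.3000
ω₁+ω₂+ω₃+ω₄ = -10.0000  →  vx = (0.06/4)·-10.0000 = -0.1500
−ω₁+ω₂+ω₃−ω₄ = -15.0000  →  vy = (0.06/4)·-15.0000 = -0.2250
−ω₁+ω₂−ω₃+ω₄ = -5.0000  →  ωz = (0.06/1.2000)·-5.0000 = -0.2500

(-0.1500, -0.2250, -0.2500)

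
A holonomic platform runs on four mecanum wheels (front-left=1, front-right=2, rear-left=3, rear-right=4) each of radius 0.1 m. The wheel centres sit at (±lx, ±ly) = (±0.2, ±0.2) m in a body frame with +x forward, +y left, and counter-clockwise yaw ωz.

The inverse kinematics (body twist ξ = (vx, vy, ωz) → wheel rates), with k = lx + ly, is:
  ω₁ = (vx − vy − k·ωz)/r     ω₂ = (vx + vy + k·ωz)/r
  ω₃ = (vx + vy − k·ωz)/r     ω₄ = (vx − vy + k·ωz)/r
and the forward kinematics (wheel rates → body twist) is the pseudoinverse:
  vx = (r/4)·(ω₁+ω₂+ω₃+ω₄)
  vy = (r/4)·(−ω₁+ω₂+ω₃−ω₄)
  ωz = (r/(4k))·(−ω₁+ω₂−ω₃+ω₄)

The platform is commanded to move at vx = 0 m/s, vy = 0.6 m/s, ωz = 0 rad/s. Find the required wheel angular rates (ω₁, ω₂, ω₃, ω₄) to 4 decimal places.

(-6.0000, 6.0000, 6.0000, -6.0000)

k = lx + ly = 0.2 + 0.2 = 0.4000;  k·ωz = 0.4000·0 = 0.0000
ω₁ (FL) = (vx − vy − k·ωz)/r = -0.6000/0.1 = -6.0000
ω₂ (FR) = (vx + vy + k·ωz)/r = 0.6000/0.1 = 6.0000
ω₃ (RL) = (vx + vy − k·ωz)/r = 0.6000/0.1 = 6.0000
ω₄ (RR) = (vx − vy + k·ωz)/r = -0.6000/0.1 = -6.0000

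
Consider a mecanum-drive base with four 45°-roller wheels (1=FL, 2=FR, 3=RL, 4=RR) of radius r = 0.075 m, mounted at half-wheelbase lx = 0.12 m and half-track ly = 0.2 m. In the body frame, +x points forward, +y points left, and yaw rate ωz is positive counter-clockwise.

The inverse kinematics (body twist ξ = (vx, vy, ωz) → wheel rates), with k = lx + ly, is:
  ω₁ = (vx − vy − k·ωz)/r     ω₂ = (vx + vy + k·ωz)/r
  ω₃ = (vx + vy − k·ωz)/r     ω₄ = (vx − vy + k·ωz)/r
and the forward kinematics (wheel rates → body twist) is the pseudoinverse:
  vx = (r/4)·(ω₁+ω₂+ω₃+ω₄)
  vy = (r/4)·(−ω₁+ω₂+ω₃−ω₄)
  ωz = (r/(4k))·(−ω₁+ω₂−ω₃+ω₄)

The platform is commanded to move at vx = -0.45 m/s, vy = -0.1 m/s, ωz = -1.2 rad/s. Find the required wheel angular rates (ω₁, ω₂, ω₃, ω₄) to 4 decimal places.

k = lx + ly = 0.12 + 0.2 = 0.3200;  k·ωz = 0.3200·-1.2 = -0.3840
ω₁ (FL) = (vx − vy − k·ωz)/r = 0.0340/0.075 = 0.4533
ω₂ (FR) = (vx + vy + k·ωz)/r = -0.9340/0.075 = -12.4533
ω₃ (RL) = (vx + vy − k·ωz)/r = -0.1660/0.075 = -2.2133
ω₄ (RR) = (vx − vy + k·ωz)/r = -0.7340/0.075 = -9.7867

(0.4533, -12.4533, -2.2133, -9.7867)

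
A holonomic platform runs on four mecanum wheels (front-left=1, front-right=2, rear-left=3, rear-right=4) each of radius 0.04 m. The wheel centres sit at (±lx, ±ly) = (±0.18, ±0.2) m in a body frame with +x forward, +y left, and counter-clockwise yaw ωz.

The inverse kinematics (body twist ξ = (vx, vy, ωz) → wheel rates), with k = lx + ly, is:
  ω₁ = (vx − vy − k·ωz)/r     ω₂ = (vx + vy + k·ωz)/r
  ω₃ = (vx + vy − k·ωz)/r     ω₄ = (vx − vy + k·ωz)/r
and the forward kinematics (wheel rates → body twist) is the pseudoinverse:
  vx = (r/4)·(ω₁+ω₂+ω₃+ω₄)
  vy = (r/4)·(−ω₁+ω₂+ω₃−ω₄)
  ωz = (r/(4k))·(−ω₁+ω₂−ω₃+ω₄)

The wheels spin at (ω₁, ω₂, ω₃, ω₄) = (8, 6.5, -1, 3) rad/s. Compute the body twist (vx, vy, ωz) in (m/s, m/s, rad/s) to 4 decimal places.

k = lx + ly = 0.18 + 0.2 = 0.3800
ω₁+ω₂+ω₃+ω₄ = 16.5000  →  vx = (0.04/4)·16.5000 = 0.1650
−ω₁+ω₂+ω₃−ω₄ = -5.5000  →  vy = (0.04/4)·-5.5000 = -0.0550
−ω₁+ω₂−ω₃+ω₄ = 2.5000  →  ωz = (0.04/1.5200)·2.5000 = 0.0658

(0.1650, -0.0550, 0.0658)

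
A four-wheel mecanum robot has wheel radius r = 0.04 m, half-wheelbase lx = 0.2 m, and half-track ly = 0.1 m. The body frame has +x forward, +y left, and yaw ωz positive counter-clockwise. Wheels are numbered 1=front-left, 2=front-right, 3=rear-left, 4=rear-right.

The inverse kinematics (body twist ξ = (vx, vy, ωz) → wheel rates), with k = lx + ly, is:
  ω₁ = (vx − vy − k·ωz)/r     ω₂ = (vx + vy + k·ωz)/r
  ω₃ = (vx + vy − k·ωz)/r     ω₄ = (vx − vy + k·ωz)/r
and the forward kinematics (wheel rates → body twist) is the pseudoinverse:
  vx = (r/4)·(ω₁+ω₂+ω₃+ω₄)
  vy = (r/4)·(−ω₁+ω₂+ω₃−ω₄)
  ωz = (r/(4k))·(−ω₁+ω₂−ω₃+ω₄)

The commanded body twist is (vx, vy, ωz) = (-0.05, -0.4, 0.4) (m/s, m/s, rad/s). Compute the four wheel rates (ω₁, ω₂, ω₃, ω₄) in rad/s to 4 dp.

k = lx + ly = 0.2 + 0.1 = 0.3000;  k·ωz = 0.3000·0.4 = 0.1200
ω₁ (FL) = (vx − vy − k·ωz)/r = 0.2300/0.04 = 5.7500
ω₂ (FR) = (vx + vy + k·ωz)/r = -0.3300/0.04 = -8.2500
ω₃ (RL) = (vx + vy − k·ωz)/r = -0.5700/0.04 = -14.2500
ω₄ (RR) = (vx − vy + k·ωz)/r = 0.4700/0.04 = 11.7500

(5.7500, -8.2500, -14.2500, 11.7500)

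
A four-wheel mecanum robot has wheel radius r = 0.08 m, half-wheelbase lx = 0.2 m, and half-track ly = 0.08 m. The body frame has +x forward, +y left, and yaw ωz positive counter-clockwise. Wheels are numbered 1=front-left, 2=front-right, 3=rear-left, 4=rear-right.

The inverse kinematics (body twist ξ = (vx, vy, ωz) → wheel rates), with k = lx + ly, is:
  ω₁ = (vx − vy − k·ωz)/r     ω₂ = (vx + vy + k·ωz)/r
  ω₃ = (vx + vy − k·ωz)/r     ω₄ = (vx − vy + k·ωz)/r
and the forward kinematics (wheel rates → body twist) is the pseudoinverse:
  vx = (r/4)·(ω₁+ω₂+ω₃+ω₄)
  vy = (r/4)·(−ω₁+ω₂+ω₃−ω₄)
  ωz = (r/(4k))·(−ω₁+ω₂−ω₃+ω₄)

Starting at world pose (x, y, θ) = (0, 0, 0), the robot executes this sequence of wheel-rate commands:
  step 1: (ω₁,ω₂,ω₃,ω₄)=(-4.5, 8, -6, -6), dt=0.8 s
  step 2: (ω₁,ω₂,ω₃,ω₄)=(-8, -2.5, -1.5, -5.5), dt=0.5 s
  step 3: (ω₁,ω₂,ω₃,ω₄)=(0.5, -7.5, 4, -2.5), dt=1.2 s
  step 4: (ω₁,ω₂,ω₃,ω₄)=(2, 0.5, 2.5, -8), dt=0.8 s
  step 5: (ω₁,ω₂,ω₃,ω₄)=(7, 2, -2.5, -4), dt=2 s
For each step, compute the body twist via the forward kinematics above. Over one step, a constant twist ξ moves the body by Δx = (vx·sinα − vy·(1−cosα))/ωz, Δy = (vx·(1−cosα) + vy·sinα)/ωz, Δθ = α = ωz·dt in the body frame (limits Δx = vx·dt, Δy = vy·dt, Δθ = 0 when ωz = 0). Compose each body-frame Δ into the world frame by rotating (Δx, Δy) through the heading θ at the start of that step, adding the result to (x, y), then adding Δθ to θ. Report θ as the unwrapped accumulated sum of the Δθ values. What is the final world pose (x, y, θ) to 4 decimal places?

step 1: ξ=(vx,vy,ωz)=(-0.1700, 0.2500, 0.8929), dt=0.8 → body Δ=(-0.1932, 0.1369, 0.7143) → world pose (-0.1932, 0.1369, 0.7143)
step 2: ξ=(vx,vy,ωz)=(-0.3500, 0.1900, 0.1071), dt=0.5 → body Δ=(-0.1775, 0.0903, 0.0536) → world pose (-0.3864, 0.0888, 0.7679)
step 3: ξ=(vx,vy,ωz)=(-0.1100, -0.0300, -1.0357), dt=1.2 → body Δ=(-0.1202, 0.0446, -1.2429) → world pose (-0.5038, 0.0374, -0.4750)
step 4: ξ=(vx,vy,ωz)=(-0.0600, 0.1800, -0.8571), dt=0.8 → body Δ=(0.0031, 0.1488, -0.6857) → world pose (-0.4330, 0.1683, -1.1607)
step 5: ξ=(vx,vy,ωz)=(0.0500, -0.0700, -0.4643), dt=2.0 → body Δ=(0.0258, -0.1639, -0.9286) → world pose (-0.5730, 0.0793, -2.0893)

(-0.5730, 0.0793, -2.0893)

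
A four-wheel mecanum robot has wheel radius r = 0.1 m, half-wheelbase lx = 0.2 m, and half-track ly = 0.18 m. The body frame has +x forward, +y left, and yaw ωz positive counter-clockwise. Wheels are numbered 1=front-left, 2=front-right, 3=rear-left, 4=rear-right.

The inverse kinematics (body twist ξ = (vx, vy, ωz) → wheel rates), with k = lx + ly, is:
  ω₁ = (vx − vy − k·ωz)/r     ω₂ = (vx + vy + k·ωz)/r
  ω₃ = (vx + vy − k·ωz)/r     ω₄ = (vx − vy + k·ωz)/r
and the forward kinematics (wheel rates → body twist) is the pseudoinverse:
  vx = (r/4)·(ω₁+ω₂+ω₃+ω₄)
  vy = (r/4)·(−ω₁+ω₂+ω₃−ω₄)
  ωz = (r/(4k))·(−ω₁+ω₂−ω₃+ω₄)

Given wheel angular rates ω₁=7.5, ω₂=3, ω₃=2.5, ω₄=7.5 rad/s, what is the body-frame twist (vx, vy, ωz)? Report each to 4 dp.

(0.5125, -0.2375, 0.0329)

k = lx + ly = 0.2 + 0.18 = 0.3800
ω₁+ω₂+ω₃+ω₄ = 20.5000  →  vx = (0.1/4)·20.5000 = 0.5125
−ω₁+ω₂+ω₃−ω₄ = -9.5000  →  vy = (0.1/4)·-9.5000 = -0.2375
−ω₁+ω₂−ω₃+ω₄ = 0.5000  →  ωz = (0.1/1.5200)·0.5000 = 0.0329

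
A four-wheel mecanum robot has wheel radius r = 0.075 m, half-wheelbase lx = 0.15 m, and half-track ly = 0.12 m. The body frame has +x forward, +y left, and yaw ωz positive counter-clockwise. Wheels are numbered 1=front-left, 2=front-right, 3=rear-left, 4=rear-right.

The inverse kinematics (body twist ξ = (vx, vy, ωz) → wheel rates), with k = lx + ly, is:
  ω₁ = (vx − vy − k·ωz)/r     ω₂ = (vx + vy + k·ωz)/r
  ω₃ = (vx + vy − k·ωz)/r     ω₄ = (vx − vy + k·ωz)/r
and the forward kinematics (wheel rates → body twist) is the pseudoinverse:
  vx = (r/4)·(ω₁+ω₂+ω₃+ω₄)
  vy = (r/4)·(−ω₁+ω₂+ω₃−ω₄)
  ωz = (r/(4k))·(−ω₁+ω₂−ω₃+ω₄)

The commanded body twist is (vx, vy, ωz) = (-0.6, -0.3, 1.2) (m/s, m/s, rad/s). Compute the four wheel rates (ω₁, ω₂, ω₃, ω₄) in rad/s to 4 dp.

k = lx + ly = 0.15 + 0.12 = 0.2700;  k·ωz = 0.2700·1.2 = 0.3240
ω₁ (FL) = (vx − vy − k·ωz)/r = -0.6240/0.075 = -8.3200
ω₂ (FR) = (vx + vy + k·ωz)/r = -0.5760/0.075 = -7.6800
ω₃ (RL) = (vx + vy − k·ωz)/r = -1.2240/0.075 = -16.3200
ω₄ (RR) = (vx − vy + k·ωz)/r = 0.0240/0.075 = 0.3200

(-8.3200, -7.6800, -16.3200, 0.3200)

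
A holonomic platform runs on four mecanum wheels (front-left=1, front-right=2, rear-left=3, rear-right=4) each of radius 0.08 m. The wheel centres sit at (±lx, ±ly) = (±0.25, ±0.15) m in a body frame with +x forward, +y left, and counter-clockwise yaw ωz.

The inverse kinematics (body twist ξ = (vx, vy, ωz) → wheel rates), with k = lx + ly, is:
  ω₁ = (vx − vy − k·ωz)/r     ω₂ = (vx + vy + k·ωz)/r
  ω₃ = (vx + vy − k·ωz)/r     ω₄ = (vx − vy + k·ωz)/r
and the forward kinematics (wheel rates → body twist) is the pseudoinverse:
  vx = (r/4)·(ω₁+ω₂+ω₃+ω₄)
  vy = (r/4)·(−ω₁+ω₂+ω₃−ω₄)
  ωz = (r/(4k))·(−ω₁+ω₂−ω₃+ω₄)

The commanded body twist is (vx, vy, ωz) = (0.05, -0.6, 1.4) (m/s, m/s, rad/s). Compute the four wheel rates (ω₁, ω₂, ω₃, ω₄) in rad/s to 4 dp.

(1.1250, 0.1250, -13.8750, 15.1250)

k = lx + ly = 0.25 + 0.15 = 0.4000;  k·ωz = 0.4000·1.4 = 0.5600
ω₁ (FL) = (vx − vy − k·ωz)/r = 0.0900/0.08 = 1.1250
ω₂ (FR) = (vx + vy + k·ωz)/r = 0.0100/0.08 = 0.1250
ω₃ (RL) = (vx + vy − k·ωz)/r = -1.1100/0.08 = -13.8750
ω₄ (RR) = (vx − vy + k·ωz)/r = 1.2100/0.08 = 15.1250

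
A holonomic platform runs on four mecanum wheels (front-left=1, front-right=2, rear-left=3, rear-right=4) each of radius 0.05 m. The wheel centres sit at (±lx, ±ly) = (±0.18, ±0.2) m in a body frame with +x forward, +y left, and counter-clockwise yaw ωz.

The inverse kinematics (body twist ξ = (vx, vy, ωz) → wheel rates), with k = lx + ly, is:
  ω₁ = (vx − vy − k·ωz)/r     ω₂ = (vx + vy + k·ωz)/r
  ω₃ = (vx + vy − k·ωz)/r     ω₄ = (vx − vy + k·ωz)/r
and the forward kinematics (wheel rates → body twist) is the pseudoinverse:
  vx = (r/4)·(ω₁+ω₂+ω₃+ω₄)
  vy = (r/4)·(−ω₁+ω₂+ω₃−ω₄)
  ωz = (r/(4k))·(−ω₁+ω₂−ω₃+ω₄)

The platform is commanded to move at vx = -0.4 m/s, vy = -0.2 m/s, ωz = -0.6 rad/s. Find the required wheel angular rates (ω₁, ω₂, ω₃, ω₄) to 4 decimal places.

k = lx + ly = 0.18 + 0.2 = 0.3800;  k·ωz = 0.3800·-0.6 = -0.2280
ω₁ (FL) = (vx − vy − k·ωz)/r = 0.0280/0.05 = 0.5600
ω₂ (FR) = (vx + vy + k·ωz)/r = -0.8280/0.05 = -16.5600
ω₃ (RL) = (vx + vy − k·ωz)/r = -0.3720/0.05 = -7.4400
ω₄ (RR) = (vx − vy + k·ωz)/r = -0.4280/0.05 = -8.5600

(0.5600, -16.5600, -7.4400, -8.5600)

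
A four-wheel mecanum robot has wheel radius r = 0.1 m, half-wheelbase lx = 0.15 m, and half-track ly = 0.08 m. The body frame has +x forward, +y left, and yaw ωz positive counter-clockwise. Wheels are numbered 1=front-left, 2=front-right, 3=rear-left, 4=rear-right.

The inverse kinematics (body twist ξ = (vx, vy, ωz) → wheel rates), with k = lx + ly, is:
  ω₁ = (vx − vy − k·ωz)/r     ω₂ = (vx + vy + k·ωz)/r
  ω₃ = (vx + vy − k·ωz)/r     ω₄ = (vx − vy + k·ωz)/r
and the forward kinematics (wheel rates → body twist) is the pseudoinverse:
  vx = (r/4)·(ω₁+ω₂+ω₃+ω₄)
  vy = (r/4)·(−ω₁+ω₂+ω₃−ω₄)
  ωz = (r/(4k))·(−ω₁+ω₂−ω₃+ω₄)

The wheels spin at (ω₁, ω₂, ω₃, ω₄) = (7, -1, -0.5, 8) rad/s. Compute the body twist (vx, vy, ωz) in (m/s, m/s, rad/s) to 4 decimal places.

k = lx + ly = 0.15 + 0.08 = 0.2300
ω₁+ω₂+ω₃+ω₄ = 13.5000  →  vx = (0.1/4)·13.5000 = 0.3375
−ω₁+ω₂+ω₃−ω₄ = -16.5000  →  vy = (0.1/4)·-16.5000 = -0.4125
−ω₁+ω₂−ω₃+ω₄ = 0.5000  →  ωz = (0.1/0.9200)·0.5000 = 0.0543

(0.3375, -0.4125, 0.0543)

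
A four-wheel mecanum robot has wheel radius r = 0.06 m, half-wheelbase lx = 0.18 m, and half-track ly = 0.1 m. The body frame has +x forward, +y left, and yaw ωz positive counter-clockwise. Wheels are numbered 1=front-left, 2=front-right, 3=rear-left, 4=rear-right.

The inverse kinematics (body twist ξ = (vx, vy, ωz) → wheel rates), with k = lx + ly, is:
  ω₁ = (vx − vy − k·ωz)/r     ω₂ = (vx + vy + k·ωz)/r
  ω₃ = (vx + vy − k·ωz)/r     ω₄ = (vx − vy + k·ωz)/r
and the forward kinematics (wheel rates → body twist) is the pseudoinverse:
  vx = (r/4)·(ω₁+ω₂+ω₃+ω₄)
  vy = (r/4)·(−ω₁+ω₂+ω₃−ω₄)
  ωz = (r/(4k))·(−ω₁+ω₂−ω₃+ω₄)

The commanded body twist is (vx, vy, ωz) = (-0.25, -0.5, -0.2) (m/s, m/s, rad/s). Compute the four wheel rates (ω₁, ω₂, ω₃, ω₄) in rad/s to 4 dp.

(5.1000, -13.4333, -11.5667, 3.2333)

k = lx + ly = 0.18 + 0.1 = 0.2800;  k·ωz = 0.2800·-0.2 = -0.0560
ω₁ (FL) = (vx − vy − k·ωz)/r = 0.3060/0.06 = 5.1000
ω₂ (FR) = (vx + vy + k·ωz)/r = -0.8060/0.06 = -13.4333
ω₃ (RL) = (vx + vy − k·ωz)/r = -0.6940/0.06 = -11.5667
ω₄ (RR) = (vx − vy + k·ωz)/r = 0.1940/0.06 = 3.2333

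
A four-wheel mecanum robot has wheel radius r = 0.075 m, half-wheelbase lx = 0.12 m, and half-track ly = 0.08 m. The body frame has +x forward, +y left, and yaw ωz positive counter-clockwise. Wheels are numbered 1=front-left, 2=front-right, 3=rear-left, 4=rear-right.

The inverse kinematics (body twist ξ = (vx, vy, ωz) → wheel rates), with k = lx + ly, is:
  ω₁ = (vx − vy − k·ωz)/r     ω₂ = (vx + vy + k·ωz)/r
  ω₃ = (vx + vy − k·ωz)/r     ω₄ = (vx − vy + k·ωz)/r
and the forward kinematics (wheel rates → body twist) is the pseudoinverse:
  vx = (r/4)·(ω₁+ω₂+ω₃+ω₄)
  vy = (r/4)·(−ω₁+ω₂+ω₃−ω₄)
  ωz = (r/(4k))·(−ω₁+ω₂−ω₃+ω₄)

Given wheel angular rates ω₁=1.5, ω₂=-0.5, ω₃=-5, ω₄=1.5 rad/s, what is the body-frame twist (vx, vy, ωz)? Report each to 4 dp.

(-0.0469, -0.1594, 0.4219)

k = lx + ly = 0.12 + 0.08 = 0.2000
ω₁+ω₂+ω₃+ω₄ = -2.5000  →  vx = (0.075/4)·-2.5000 = -0.0469
−ω₁+ω₂+ω₃−ω₄ = -8.5000  →  vy = (0.075/4)·-8.5000 = -0.1594
−ω₁+ω₂−ω₃+ω₄ = 4.5000  →  ωz = (0.075/0.8000)·4.5000 = 0.4219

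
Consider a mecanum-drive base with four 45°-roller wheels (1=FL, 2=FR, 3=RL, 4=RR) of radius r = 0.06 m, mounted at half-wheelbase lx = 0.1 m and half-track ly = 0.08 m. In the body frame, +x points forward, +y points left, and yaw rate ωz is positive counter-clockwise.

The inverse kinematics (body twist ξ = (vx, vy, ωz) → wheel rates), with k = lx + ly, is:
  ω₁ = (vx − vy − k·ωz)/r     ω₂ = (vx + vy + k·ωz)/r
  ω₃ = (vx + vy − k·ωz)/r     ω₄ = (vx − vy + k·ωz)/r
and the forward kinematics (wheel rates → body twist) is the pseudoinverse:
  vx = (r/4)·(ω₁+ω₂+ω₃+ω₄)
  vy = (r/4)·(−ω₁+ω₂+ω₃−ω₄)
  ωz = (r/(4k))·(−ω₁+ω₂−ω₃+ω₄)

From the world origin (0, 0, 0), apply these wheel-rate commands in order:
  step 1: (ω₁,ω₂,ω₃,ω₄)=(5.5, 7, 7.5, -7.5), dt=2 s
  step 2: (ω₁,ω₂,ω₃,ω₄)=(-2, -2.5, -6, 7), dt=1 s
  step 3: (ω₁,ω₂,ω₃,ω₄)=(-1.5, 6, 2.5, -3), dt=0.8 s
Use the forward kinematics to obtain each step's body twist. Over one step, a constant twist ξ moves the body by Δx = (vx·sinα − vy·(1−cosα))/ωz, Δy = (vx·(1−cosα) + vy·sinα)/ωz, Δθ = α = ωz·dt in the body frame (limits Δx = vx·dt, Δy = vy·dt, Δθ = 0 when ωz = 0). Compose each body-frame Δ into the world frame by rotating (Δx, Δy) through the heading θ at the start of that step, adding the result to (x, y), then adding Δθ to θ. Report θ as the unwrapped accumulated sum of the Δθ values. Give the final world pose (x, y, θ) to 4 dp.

(0.4664, 0.0011, -1.0750)

step 1: ξ=(vx,vy,ωz)=(0.1875, 0.2475, -1.1250), dt=2.0 → body Δ=(0.4879, -0.1002, -2.2500) → world pose (0.4879, -0.1002, -2.2500)
step 2: ξ=(vx,vy,ωz)=(-0.0525, -0.2025, 1.0417), dt=1.0 → body Δ=(0.0528, -0.1928, 1.0417) → world pose (0.3047, -0.0201, -1.2083)
step 3: ξ=(vx,vy,ωz)=(0.0600, 0.1950, 0.1667), dt=0.8 → body Δ=(0.0375, 0.1587, 0.1333) → world pose (0.4664, 0.0011, -1.0750)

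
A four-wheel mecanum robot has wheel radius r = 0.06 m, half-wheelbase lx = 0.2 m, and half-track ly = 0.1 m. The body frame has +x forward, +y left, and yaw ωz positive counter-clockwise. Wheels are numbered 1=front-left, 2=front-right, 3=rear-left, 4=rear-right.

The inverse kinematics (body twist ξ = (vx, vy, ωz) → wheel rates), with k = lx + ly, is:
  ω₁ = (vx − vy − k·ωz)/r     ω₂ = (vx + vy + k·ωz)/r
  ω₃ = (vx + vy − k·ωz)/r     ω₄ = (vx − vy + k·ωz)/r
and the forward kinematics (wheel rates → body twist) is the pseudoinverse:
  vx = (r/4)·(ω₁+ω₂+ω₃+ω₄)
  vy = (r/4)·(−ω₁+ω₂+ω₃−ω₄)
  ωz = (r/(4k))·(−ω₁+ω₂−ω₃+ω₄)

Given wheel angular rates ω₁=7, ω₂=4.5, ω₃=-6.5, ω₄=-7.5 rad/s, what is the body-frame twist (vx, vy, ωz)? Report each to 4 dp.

(-0.0375, -0.0225, -0.1750)

k = lx + ly = 0.2 + 0.1 = 0.3000
ω₁+ω₂+ω₃+ω₄ = -2.5000  →  vx = (0.06/4)·-2.5000 = -0.0375
−ω₁+ω₂+ω₃−ω₄ = -1.5000  →  vy = (0.06/4)·-1.5000 = -0.0225
−ω₁+ω₂−ω₃+ω₄ = -3.5000  →  ωz = (0.06/1.2000)·-3.5000 = -0.1750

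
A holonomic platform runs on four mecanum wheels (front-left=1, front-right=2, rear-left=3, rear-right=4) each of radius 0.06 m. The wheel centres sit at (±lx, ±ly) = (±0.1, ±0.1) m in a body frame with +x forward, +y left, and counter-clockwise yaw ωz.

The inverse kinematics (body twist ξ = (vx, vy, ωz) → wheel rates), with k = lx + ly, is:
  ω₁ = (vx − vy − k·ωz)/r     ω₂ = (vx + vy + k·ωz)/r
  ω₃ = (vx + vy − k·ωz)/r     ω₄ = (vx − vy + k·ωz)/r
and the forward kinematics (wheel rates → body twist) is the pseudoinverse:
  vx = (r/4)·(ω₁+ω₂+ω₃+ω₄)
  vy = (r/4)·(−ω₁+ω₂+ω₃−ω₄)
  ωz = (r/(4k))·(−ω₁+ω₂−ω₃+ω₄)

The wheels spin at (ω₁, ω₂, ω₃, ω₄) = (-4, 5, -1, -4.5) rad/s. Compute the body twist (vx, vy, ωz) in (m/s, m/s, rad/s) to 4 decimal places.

k = lx + ly = 0.1 + 0.1 = 0.2000
ω₁+ω₂+ω₃+ω₄ = -4.5000  →  vx = (0.06/4)·-4.5000 = -0.0675
−ω₁+ω₂+ω₃−ω₄ = 12.5000  →  vy = (0.06/4)·12.5000 = 0.1875
−ω₁+ω₂−ω₃+ω₄ = 5.5000  →  ωz = (0.06/0.8000)·5.5000 = 0.4125

(-0.0675, 0.1875, 0.4125)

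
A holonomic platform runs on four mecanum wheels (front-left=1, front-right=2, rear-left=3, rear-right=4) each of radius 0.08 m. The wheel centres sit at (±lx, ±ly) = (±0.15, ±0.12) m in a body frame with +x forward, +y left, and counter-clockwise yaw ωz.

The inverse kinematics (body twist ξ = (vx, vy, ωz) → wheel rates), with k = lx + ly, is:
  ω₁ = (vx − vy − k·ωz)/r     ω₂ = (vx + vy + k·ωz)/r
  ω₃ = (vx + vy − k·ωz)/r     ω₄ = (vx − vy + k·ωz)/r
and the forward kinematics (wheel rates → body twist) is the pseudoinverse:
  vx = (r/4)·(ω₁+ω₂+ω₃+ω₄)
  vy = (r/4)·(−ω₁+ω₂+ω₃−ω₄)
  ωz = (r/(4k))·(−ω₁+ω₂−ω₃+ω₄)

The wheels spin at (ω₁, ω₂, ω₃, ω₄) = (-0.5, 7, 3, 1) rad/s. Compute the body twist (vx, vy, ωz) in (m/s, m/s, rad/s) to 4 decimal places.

(0.2100, 0.1900, 0.4074)

k = lx + ly = 0.15 + 0.12 = 0.2700
ω₁+ω₂+ω₃+ω₄ = 10.5000  →  vx = (0.08/4)·10.5000 = 0.2100
−ω₁+ω₂+ω₃−ω₄ = 9.5000  →  vy = (0.08/4)·9.5000 = 0.1900
−ω₁+ω₂−ω₃+ω₄ = 5.5000  →  ωz = (0.08/1.0800)·5.5000 = 0.4074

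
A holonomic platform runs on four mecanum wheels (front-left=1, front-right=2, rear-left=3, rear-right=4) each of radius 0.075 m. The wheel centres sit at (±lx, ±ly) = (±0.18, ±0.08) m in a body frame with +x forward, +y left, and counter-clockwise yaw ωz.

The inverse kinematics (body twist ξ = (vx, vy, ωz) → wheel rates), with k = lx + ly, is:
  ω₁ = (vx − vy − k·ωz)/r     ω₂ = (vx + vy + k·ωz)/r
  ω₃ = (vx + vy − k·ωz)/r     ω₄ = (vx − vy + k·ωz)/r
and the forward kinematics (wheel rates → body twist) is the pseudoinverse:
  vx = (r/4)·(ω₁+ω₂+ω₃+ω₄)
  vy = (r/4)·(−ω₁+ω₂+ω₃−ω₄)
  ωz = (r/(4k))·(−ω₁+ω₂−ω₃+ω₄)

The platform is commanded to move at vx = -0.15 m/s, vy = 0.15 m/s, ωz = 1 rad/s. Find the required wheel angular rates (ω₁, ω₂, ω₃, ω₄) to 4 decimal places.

(-7.4667, 3.4667, -3.4667, -0.5333)

k = lx + ly = 0.18 + 0.08 = 0.2600;  k·ωz = 0.2600·1 = 0.2600
ω₁ (FL) = (vx − vy − k·ωz)/r = -0.5600/0.075 = -7.4667
ω₂ (FR) = (vx + vy + k·ωz)/r = 0.2600/0.075 = 3.4667
ω₃ (RL) = (vx + vy − k·ωz)/r = -0.2600/0.075 = -3.4667
ω₄ (RR) = (vx − vy + k·ωz)/r = -0.0400/0.075 = -0.5333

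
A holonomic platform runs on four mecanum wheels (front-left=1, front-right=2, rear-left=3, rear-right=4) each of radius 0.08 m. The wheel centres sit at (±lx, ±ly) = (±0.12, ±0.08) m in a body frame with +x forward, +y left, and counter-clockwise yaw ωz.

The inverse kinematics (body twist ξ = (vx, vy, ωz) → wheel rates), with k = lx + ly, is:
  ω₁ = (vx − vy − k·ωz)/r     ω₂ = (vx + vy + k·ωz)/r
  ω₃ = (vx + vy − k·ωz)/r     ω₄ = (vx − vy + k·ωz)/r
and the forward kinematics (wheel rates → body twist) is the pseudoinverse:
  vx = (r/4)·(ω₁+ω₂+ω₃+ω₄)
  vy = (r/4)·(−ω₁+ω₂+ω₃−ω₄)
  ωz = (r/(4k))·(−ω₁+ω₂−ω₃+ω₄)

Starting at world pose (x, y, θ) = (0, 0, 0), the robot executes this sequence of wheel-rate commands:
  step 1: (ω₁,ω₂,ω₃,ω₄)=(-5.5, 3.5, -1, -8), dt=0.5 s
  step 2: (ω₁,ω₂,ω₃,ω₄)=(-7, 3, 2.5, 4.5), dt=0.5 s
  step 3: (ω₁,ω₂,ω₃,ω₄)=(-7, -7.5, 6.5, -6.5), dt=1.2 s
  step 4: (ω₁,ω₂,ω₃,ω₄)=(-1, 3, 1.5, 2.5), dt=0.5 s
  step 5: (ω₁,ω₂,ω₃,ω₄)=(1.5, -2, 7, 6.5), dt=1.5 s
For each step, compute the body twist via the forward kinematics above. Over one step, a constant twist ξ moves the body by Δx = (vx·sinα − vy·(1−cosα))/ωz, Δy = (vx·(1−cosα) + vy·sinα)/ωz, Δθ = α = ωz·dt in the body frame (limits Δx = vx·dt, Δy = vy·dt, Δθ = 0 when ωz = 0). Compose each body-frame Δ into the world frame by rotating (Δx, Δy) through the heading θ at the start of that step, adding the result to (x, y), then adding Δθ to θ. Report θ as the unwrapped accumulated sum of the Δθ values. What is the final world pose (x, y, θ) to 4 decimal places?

step 1: ξ=(vx,vy,ωz)=(-0.2200, 0.3200, 0.2000), dt=0.5 → body Δ=(-0.1178, 0.1542, 0.1000) → world pose (-0.1178, 0.1542, 0.1000)
step 2: ξ=(vx,vy,ωz)=(0.0600, 0.1600, 1.2000), dt=0.5 → body Δ=(0.0049, 0.0840, 0.6000) → world pose (-0.1213, 0.2383, 0.7000)
step 3: ξ=(vx,vy,ωz)=(-0.2900, 0.2500, -1.3500), dt=1.2 → body Δ=(-0.0203, 0.4103, -1.6200) → world pose (-0.4011, 0.5391, -0.9200)
step 4: ξ=(vx,vy,ωz)=(0.1200, 0.0600, 0.5000), dt=0.5 → body Δ=(0.0556, 0.0371, 0.2500) → world pose (-0.3379, 0.5174, -0.6700)
step 5: ξ=(vx,vy,ωz)=(0.2600, -0.0600, -0.4000), dt=1.5 → body Δ=(0.3408, -0.1982, -0.6000) → world pose (-0.1938, 0.1503, -1.2700)

(-0.1938, 0.1503, -1.2700)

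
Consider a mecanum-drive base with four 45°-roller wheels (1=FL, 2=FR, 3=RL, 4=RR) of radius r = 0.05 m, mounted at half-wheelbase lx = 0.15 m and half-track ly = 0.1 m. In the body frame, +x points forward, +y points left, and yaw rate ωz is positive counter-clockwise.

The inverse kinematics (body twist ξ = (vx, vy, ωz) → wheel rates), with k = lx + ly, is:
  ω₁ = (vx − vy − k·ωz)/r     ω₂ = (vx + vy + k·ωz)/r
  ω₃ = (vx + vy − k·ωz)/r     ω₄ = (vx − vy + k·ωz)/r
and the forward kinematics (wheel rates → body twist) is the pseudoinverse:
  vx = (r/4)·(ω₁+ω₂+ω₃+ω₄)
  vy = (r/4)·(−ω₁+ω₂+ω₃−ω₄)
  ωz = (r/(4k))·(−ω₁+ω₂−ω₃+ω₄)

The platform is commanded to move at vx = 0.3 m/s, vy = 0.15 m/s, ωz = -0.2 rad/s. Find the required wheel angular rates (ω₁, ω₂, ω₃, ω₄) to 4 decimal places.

(4.0000, 8.0000, 10.0000, 2.0000)

k = lx + ly = 0.15 + 0.1 = 0.2500;  k·ωz = 0.2500·-0.2 = -0.0500
ω₁ (FL) = (vx − vy − k·ωz)/r = 0.2000/0.05 = 4.0000
ω₂ (FR) = (vx + vy + k·ωz)/r = 0.4000/0.05 = 8.0000
ω₃ (RL) = (vx + vy − k·ωz)/r = 0.5000/0.05 = 10.0000
ω₄ (RR) = (vx − vy + k·ωz)/r = 0.1000/0.05 = 2.0000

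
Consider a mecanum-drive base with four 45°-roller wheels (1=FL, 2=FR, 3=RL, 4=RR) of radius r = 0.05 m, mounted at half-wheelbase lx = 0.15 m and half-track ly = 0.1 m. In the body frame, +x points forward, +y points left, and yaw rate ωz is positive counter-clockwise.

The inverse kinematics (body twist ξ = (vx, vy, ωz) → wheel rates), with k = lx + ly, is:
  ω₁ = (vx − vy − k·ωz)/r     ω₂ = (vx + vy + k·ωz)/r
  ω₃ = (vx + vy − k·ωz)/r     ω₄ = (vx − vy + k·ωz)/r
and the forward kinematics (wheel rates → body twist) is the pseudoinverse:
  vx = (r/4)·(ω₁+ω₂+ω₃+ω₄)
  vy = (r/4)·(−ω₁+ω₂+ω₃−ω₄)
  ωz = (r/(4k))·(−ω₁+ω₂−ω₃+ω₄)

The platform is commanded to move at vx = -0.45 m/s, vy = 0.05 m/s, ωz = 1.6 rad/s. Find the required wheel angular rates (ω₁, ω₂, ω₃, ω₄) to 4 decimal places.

k = lx + ly = 0.15 + 0.1 = 0.2500;  k·ωz = 0.2500·1.6 = 0.4000
ω₁ (FL) = (vx − vy − k·ωz)/r = -0.9000/0.05 = -18.0000
ω₂ (FR) = (vx + vy + k·ωz)/r = 0.0000/0.05 = 0.0000
ω₃ (RL) = (vx + vy − k·ωz)/r = -0.8000/0.05 = -16.0000
ω₄ (RR) = (vx − vy + k·ωz)/r = -0.1000/0.05 = -2.0000

(-18.0000, 0.0000, -16.0000, -2.0000)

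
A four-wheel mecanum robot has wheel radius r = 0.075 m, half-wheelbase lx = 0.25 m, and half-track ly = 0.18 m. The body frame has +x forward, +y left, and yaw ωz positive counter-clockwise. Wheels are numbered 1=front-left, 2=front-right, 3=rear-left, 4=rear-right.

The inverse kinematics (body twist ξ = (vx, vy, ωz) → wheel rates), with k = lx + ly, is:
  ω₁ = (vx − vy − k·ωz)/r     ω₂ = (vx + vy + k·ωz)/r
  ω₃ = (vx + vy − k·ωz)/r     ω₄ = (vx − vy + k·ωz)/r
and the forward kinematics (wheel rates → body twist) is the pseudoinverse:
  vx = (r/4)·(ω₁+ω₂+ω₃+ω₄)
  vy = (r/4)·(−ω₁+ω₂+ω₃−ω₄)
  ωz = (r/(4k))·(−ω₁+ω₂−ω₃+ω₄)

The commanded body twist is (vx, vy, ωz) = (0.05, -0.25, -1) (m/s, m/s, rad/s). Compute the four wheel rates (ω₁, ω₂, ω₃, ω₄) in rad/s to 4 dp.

(9.7333, -8.4000, 3.0667, -1.7333)

k = lx + ly = 0.25 + 0.18 = 0.4300;  k·ωz = 0.4300·-1 = -0.4300
ω₁ (FL) = (vx − vy − k·ωz)/r = 0.7300/0.075 = 9.7333
ω₂ (FR) = (vx + vy + k·ωz)/r = -0.6300/0.075 = -8.4000
ω₃ (RL) = (vx + vy − k·ωz)/r = 0.2300/0.075 = 3.0667
ω₄ (RR) = (vx − vy + k·ωz)/r = -0.1300/0.075 = -1.7333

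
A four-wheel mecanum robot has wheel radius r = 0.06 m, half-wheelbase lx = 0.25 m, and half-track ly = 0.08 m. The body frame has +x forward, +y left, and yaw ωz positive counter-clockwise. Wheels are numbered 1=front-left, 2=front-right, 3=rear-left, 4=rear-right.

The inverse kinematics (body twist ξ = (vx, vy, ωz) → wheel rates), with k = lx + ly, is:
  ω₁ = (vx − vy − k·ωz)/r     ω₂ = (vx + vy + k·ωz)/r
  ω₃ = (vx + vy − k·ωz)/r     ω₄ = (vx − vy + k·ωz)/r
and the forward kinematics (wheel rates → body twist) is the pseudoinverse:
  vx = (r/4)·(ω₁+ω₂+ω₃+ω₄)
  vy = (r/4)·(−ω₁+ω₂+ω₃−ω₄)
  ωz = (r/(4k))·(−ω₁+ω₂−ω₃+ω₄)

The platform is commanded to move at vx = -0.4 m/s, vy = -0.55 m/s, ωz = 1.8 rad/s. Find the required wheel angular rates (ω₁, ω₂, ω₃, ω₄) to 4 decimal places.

(-7.4000, -5.9333, -25.7333, 12.4000)

k = lx + ly = 0.25 + 0.08 = 0.3300;  k·ωz = 0.3300·1.8 = 0.5940
ω₁ (FL) = (vx − vy − k·ωz)/r = -0.4440/0.06 = -7.4000
ω₂ (FR) = (vx + vy + k·ωz)/r = -0.3560/0.06 = -5.9333
ω₃ (RL) = (vx + vy − k·ωz)/r = -1.5440/0.06 = -25.7333
ω₄ (RR) = (vx − vy + k·ωz)/r = 0.7440/0.06 = 12.4000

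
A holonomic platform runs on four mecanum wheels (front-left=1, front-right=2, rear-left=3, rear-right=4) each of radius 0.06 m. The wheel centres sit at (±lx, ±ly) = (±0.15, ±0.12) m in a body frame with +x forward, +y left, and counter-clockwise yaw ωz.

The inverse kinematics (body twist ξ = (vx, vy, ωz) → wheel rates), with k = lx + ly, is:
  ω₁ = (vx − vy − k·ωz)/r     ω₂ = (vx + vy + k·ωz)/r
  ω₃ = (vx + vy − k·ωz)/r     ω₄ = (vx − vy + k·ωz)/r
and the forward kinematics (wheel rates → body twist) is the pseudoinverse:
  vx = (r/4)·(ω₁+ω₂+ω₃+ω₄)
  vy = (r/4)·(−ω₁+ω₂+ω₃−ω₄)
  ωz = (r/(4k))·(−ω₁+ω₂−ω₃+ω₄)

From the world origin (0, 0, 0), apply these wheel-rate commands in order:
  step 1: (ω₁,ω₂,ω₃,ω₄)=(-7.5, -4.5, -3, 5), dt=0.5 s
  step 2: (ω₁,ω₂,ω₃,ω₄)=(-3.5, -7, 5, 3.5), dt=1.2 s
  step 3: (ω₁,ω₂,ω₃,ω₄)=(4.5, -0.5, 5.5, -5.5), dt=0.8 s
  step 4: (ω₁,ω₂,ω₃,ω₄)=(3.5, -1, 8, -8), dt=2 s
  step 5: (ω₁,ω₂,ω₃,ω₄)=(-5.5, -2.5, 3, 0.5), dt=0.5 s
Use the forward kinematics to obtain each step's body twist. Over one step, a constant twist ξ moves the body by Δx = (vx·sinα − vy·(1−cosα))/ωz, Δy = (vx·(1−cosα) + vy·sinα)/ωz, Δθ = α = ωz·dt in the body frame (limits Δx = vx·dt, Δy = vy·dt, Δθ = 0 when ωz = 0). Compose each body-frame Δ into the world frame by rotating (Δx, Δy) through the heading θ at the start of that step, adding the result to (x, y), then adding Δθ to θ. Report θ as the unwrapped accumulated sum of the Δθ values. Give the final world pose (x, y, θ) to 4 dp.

(0.2543, -0.2175, -3.0028)

step 1: ξ=(vx,vy,ωz)=(-0.1500, -0.0750, 0.6111), dt=0.5 → body Δ=(-0.0682, -0.0483, 0.3056) → world pose (-0.0682, -0.0483, 0.3056)
step 2: ξ=(vx,vy,ωz)=(-0.0300, -0.0300, -0.2778), dt=1.2 → body Δ=(-0.0413, -0.0294, -0.3333) → world pose (-0.0987, -0.0887, -0.0278)
step 3: ξ=(vx,vy,ωz)=(0.0600, 0.0900, -0.8889), dt=0.8 → body Δ=(0.0686, 0.0497, -0.7111) → world pose (-0.0287, -0.0409, -0.7389)
step 4: ξ=(vx,vy,ωz)=(0.0375, 0.1725, -1.1389), dt=2.0 → body Δ=(0.2749, 0.0608, -2.2778) → world pose (0.2154, -0.1811, -3.0167)
step 5: ξ=(vx,vy,ωz)=(-0.0675, 0.0825, 0.0278), dt=0.5 → body Δ=(-0.0340, 0.0410, 0.0139) → world pose (0.2543, -0.2175, -3.0028)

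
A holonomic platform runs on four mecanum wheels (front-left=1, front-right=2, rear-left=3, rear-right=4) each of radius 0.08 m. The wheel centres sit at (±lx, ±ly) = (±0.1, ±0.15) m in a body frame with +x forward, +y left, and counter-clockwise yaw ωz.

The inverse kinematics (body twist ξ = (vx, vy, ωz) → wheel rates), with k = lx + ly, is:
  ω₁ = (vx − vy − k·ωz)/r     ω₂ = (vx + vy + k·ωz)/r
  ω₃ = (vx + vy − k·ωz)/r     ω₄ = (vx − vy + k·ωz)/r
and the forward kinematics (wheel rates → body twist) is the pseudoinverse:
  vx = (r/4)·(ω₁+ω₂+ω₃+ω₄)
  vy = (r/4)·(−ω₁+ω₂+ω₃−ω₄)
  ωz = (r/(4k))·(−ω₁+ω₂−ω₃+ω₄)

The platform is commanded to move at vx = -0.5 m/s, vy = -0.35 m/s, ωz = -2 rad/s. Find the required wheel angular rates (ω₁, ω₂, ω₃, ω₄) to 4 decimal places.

k = lx + ly = 0.1 + 0.15 = 0.2500;  k·ωz = 0.2500·-2 = -0.5000
ω₁ (FL) = (vx − vy − k·ωz)/r = 0.3500/0.08 = 4.3750
ω₂ (FR) = (vx + vy + k·ωz)/r = -1.3500/0.08 = -16.8750
ω₃ (RL) = (vx + vy − k·ωz)/r = -0.3500/0.08 = -4.3750
ω₄ (RR) = (vx − vy + k·ωz)/r = -0.6500/0.08 = -8.1250

(4.3750, -16.8750, -4.3750, -8.1250)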